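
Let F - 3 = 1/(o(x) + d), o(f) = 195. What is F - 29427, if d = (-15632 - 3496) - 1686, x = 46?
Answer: -606693457/20619 ≈ -29424.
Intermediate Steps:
d = -20814 (d = -19128 - 1686 = -20814)
F = 61856/20619 (F = 3 + 1/(195 - 20814) = 3 + 1/(-20619) = 3 - 1/20619 = 61856/20619 ≈ 3.0000)
F - 29427 = 61856/20619 - 29427 = -606693457/20619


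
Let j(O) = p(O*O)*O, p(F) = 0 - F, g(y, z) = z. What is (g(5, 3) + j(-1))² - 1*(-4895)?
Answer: 4911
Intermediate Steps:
p(F) = -F
j(O) = -O³ (j(O) = (-O*O)*O = (-O²)*O = -O³)
(g(5, 3) + j(-1))² - 1*(-4895) = (3 - 1*(-1)³)² - 1*(-4895) = (3 - 1*(-1))² + 4895 = (3 + 1)² + 4895 = 4² + 4895 = 16 + 4895 = 4911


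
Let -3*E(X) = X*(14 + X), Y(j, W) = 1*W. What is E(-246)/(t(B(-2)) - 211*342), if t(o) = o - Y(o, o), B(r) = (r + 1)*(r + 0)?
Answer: 9512/36081 ≈ 0.26363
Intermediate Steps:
B(r) = r*(1 + r) (B(r) = (1 + r)*r = r*(1 + r))
Y(j, W) = W
t(o) = 0 (t(o) = o - o = 0)
E(X) = -X*(14 + X)/3
E(-246)/(t(B(-2)) - 211*342) = (-⅓*(-246)*(14 - 246))/(0 - 211*342) = (-⅓*(-246)*(-232))/(0 - 72162) = -19024/(-72162) = -19024*(-1/72162) = 9512/36081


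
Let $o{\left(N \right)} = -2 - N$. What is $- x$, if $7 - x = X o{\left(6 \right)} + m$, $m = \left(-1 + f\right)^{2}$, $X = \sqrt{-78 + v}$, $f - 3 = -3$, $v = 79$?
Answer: $-14$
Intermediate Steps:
$f = 0$ ($f = 3 - 3 = 0$)
$X = 1$ ($X = \sqrt{-78 + 79} = \sqrt{1} = 1$)
$m = 1$ ($m = \left(-1 + 0\right)^{2} = \left(-1\right)^{2} = 1$)
$x = 14$ ($x = 7 - \left(1 \left(-2 - 6\right) + 1\right) = 7 - \left(1 \left(-8\right) + 1\right) = 7 - \left(-8 + 1\right) = 7 - -7 = 7 + 7 = 14$)
$- x = \left(-1\right) 14 = -14$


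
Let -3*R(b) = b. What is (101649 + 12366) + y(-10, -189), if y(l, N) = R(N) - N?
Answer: 114267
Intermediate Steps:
R(b) = -b/3
y(l, N) = -4*N/3 (y(l, N) = -N/3 - N = -4*N/3)
(101649 + 12366) + y(-10, -189) = (101649 + 12366) - 4/3*(-189) = 114015 + 252 = 114267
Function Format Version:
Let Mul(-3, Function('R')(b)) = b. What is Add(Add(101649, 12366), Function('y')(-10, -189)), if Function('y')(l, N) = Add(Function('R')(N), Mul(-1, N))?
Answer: 114267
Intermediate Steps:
Function('R')(b) = Mul(Rational(-1, 3), b)
Function('y')(l, N) = Mul(Rational(-4, 3), N) (Function('y')(l, N) = Add(Mul(Rational(-1, 3), N), Mul(-1, N)) = Mul(Rational(-4, 3), N))
Add(Add(101649, 12366), Function('y')(-10, -189)) = Add(Add(101649, 12366), Mul(Rational(-4, 3), -189)) = Add(114015, 252) = 114267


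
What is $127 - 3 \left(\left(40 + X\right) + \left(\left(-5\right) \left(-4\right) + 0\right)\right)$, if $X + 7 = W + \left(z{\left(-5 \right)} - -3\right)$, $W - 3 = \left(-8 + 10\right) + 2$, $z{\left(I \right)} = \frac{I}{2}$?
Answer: $- \frac{109}{2} \approx -54.5$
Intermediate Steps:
$z{\left(I \right)} = \frac{I}{2}$ ($z{\left(I \right)} = I \frac{1}{2} = \frac{I}{2}$)
$W = 7$ ($W = 3 + \left(\left(-8 + 10\right) + 2\right) = 3 + \left(2 + 2\right) = 3 + 4 = 7$)
$X = \frac{1}{2}$ ($X = -7 + \left(7 + \left(\frac{1}{2} \left(-5\right) - -3\right)\right) = -7 + \left(7 + \left(- \frac{5}{2} + 3\right)\right) = -7 + \left(7 + \frac{1}{2}\right) = -7 + \frac{15}{2} = \frac{1}{2} \approx 0.5$)
$127 - 3 \left(\left(40 + X\right) + \left(\left(-5\right) \left(-4\right) + 0\right)\right) = 127 - 3 \left(\left(40 + \frac{1}{2}\right) + \left(\left(-5\right) \left(-4\right) + 0\right)\right) = 127 - 3 \left(\frac{81}{2} + \left(20 + 0\right)\right) = 127 - 3 \left(\frac{81}{2} + 20\right) = 127 - \frac{363}{2} = - \frac{109}{2}$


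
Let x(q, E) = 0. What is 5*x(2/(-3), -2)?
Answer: 0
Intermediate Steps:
5*x(2/(-3), -2) = 5*0 = 0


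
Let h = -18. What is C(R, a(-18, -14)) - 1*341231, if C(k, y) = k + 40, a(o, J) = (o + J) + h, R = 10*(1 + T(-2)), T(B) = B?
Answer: -341201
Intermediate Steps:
R = -10 (R = 10*(1 - 2) = 10*(-1) = -10)
a(o, J) = -18 + J + o (a(o, J) = (o + J) - 18 = (J + o) - 18 = -18 + J + o)
C(k, y) = 40 + k
C(R, a(-18, -14)) - 1*341231 = (40 - 10) - 1*341231 = 30 - 341231 = -341201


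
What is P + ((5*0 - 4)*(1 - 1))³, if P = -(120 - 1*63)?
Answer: -57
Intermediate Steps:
P = -57 (P = -(120 - 63) = -1*57 = -57)
P + ((5*0 - 4)*(1 - 1))³ = -57 + ((5*0 - 4)*(1 - 1))³ = -57 + ((0 - 4)*0)³ = -57 + (-4*0)³ = -57 + 0³ = -57 + 0 = -57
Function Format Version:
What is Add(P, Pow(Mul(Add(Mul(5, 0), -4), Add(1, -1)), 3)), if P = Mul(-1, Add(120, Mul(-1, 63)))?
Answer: -57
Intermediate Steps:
P = -57 (P = Mul(-1, Add(120, -63)) = Mul(-1, 57) = -57)
Add(P, Pow(Mul(Add(Mul(5, 0), -4), Add(1, -1)), 3)) = Add(-57, Pow(Mul(Add(Mul(5, 0), -4), Add(1, -1)), 3)) = Add(-57, Pow(Mul(Add(0, -4), 0), 3)) = Add(-57, Pow(Mul(-4, 0), 3)) = Add(-57, Pow(0, 3)) = Add(-57, 0) = -57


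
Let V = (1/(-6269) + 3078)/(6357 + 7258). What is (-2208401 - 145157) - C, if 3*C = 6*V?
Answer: -200881944805692/85352435 ≈ -2.3536e+6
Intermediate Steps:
V = 19295981/85352435 (V = (-1/6269 + 3078)/13615 = (19295981/6269)*(1/13615) = 19295981/85352435 ≈ 0.22607)
C = 38591962/85352435 (C = (6*(19295981/85352435))/3 = (⅓)*(115775886/85352435) = 38591962/85352435 ≈ 0.45215)
(-2208401 - 145157) - C = (-2208401 - 145157) - 1*38591962/85352435 = -2353558 - 38591962/85352435 = -200881944805692/85352435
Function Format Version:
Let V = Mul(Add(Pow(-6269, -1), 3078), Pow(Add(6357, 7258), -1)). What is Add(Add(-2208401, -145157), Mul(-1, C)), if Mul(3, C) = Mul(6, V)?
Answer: Rational(-200881944805692, 85352435) ≈ -2.3536e+6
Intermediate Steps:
V = Rational(19295981, 85352435) (V = Mul(Add(Rational(-1, 6269), 3078), Pow(13615, -1)) = Mul(Rational(19295981, 6269), Rational(1, 13615)) = Rational(19295981, 85352435) ≈ 0.22607)
C = Rational(38591962, 85352435) (C = Mul(Rational(1, 3), Mul(6, Rational(19295981, 85352435))) = Mul(Rational(1, 3), Rational(115775886, 85352435)) = Rational(38591962, 85352435) ≈ 0.45215)
Add(Add(-2208401, -145157), Mul(-1, C)) = Add(Add(-2208401, -145157), Mul(-1, Rational(38591962, 85352435))) = Add(-2353558, Rational(-38591962, 85352435)) = Rational(-200881944805692, 85352435)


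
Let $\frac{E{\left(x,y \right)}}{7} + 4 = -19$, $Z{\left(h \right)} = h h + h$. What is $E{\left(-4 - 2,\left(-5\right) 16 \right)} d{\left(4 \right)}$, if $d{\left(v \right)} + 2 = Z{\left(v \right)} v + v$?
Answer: $-13202$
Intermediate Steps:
$Z{\left(h \right)} = h + h^{2}$ ($Z{\left(h \right)} = h^{2} + h = h + h^{2}$)
$E{\left(x,y \right)} = -161$ ($E{\left(x,y \right)} = -28 + 7 \left(-19\right) = -28 - 133 = -161$)
$d{\left(v \right)} = -2 + v + v^{2} \left(1 + v\right)$ ($d{\left(v \right)} = -2 + \left(v \left(1 + v\right) v + v\right) = -2 + \left(v^{2} \left(1 + v\right) + v\right) = -2 + \left(v + v^{2} \left(1 + v\right)\right) = -2 + v + v^{2} \left(1 + v\right)$)
$E{\left(-4 - 2,\left(-5\right) 16 \right)} d{\left(4 \right)} = - 161 \left(-2 + 4 + 4^{2} \left(1 + 4\right)\right) = - 161 \left(-2 + 4 + 16 \cdot 5\right) = - 161 \left(-2 + 4 + 80\right) = \left(-161\right) 82 = -13202$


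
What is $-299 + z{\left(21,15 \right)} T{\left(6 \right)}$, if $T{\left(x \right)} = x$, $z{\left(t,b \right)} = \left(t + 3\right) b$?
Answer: $1861$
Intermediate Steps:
$z{\left(t,b \right)} = b \left(3 + t\right)$ ($z{\left(t,b \right)} = \left(3 + t\right) b = b \left(3 + t\right)$)
$-299 + z{\left(21,15 \right)} T{\left(6 \right)} = -299 + 15 \left(3 + 21\right) 6 = -299 + 15 \cdot 24 \cdot 6 = -299 + 360 \cdot 6 = -299 + 2160 = 1861$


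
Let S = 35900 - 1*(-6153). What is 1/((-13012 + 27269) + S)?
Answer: 1/56310 ≈ 1.7759e-5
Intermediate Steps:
S = 42053 (S = 35900 + 6153 = 42053)
1/((-13012 + 27269) + S) = 1/((-13012 + 27269) + 42053) = 1/(14257 + 42053) = 1/56310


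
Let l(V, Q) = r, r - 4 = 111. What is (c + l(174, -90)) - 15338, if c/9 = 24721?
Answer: 207266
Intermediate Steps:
c = 222489 (c = 9*24721 = 222489)
r = 115 (r = 4 + 111 = 115)
l(V, Q) = 115
(c + l(174, -90)) - 15338 = (222489 + 115) - 15338 = 222604 - 15338 = 207266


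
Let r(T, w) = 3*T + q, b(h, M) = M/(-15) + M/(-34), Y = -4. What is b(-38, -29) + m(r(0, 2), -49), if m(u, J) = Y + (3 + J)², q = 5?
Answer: 1078541/510 ≈ 2114.8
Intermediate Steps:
b(h, M) = -49*M/510 (b(h, M) = M*(-1/15) + M*(-1/34) = -M/15 - M/34 = -49*M/510)
r(T, w) = 5 + 3*T (r(T, w) = 3*T + 5 = 5 + 3*T)
m(u, J) = -4 + (3 + J)²
b(-38, -29) + m(r(0, 2), -49) = -49/510*(-29) + (-4 + (3 - 49)²) = 1421/510 + (-4 + (-46)²) = 1421/510 + (-4 + 2116) = 1421/510 + 2112 = 1078541/510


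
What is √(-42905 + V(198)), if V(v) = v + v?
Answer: I*√42509 ≈ 206.18*I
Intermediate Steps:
V(v) = 2*v
√(-42905 + V(198)) = √(-42905 + 2*198) = √(-42905 + 396) = √(-42509) = I*√42509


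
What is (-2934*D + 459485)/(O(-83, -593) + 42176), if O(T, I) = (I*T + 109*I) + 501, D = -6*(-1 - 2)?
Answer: 406673/27259 ≈ 14.919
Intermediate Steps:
D = 18 (D = -6*(-3) = 18)
O(T, I) = 501 + 109*I + I*T (O(T, I) = (109*I + I*T) + 501 = 501 + 109*I + I*T)
(-2934*D + 459485)/(O(-83, -593) + 42176) = (-2934*18 + 459485)/((501 + 109*(-593) - 593*(-83)) + 42176) = (-52812 + 459485)/((501 - 64637 + 49219) + 42176) = 406673/(-14917 + 42176) = 406673/27259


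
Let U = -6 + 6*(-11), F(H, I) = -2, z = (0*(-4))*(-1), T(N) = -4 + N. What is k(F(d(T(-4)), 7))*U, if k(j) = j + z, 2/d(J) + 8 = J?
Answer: 144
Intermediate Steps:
d(J) = 2/(-8 + J)
z = 0 (z = 0*(-1) = 0)
k(j) = j (k(j) = j + 0 = j)
U = -72 (U = -6 - 66 = -72)
k(F(d(T(-4)), 7))*U = -2*(-72) = 144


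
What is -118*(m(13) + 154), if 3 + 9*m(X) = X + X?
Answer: -166262/9 ≈ -18474.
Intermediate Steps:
m(X) = -⅓ + 2*X/9 (m(X) = -⅓ + (X + X)/9 = -⅓ + (2*X)/9 = -⅓ + 2*X/9)
-118*(m(13) + 154) = -118*((-⅓ + (2/9)*13) + 154) = -118*((-⅓ + 26/9) + 154) = -118*(23/9 + 154) = -118*1409/9 = -166262/9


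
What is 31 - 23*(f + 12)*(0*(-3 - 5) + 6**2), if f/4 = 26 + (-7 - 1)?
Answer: -69521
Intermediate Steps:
f = 72 (f = 4*(26 + (-7 - 1)) = 4*(26 - 8) = 4*18 = 72)
31 - 23*(f + 12)*(0*(-3 - 5) + 6**2) = 31 - 23*(72 + 12)*(0*(-3 - 5) + 6**2) = 31 - 1932*(0*(-8) + 36) = 31 - 1932*(0 + 36) = 31 - 1932*36 = 31 - 23*3024 = 31 - 69552 = -69521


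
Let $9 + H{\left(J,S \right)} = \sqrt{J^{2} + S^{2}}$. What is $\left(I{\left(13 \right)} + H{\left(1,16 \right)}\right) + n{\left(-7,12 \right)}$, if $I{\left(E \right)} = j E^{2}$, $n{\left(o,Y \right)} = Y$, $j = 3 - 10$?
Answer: $-1180 + \sqrt{257} \approx -1164.0$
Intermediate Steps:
$j = -7$ ($j = 3 - 10 = -7$)
$I{\left(E \right)} = - 7 E^{2}$
$H{\left(J,S \right)} = -9 + \sqrt{J^{2} + S^{2}}$
$\left(I{\left(13 \right)} + H{\left(1,16 \right)}\right) + n{\left(-7,12 \right)} = \left(- 7 \cdot 13^{2} - \left(9 - \sqrt{1^{2} + 16^{2}}\right)\right) + 12 = \left(\left(-7\right) 169 - \left(9 - \sqrt{1 + 256}\right)\right) + 12 = \left(-1183 - \left(9 - \sqrt{257}\right)\right) + 12 = \left(-1192 + \sqrt{257}\right) + 12 = -1180 + \sqrt{257}$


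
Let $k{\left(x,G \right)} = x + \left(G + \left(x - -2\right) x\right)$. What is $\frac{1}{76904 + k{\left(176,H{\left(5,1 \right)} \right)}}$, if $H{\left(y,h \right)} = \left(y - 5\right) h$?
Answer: $\frac{1}{108408} \approx 9.2244 \cdot 10^{-6}$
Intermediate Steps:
$H{\left(y,h \right)} = h \left(-5 + y\right)$ ($H{\left(y,h \right)} = \left(-5 + y\right) h = h \left(-5 + y\right)$)
$k{\left(x,G \right)} = G + x + x \left(2 + x\right)$ ($k{\left(x,G \right)} = x + \left(G + \left(x + 2\right) x\right) = x + \left(G + \left(2 + x\right) x\right) = x + \left(G + x \left(2 + x\right)\right) = G + x + x \left(2 + x\right)$)
$\frac{1}{76904 + k{\left(176,H{\left(5,1 \right)} \right)}} = \frac{1}{76904 + \left(1 \left(-5 + 5\right) + 176^{2} + 3 \cdot 176\right)} = \frac{1}{76904 + \left(1 \cdot 0 + 30976 + 528\right)} = \frac{1}{76904 + \left(0 + 30976 + 528\right)} = \frac{1}{76904 + 31504} = \frac{1}{108408}$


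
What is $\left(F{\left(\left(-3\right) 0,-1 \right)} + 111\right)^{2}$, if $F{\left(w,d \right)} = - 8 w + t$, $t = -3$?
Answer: $11664$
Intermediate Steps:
$F{\left(w,d \right)} = -3 - 8 w$ ($F{\left(w,d \right)} = - 8 w - 3 = -3 - 8 w$)
$\left(F{\left(\left(-3\right) 0,-1 \right)} + 111\right)^{2} = \left(\left(-3 - 8 \left(\left(-3\right) 0\right)\right) + 111\right)^{2} = \left(\left(-3 - 0\right) + 111\right)^{2} = \left(\left(-3 + 0\right) + 111\right)^{2} = \left(-3 + 111\right)^{2} = 108^{2} = 11664$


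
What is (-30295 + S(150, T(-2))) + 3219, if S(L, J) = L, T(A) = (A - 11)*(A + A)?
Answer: -26926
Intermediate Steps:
T(A) = 2*A*(-11 + A) (T(A) = (-11 + A)*(2*A) = 2*A*(-11 + A))
(-30295 + S(150, T(-2))) + 3219 = (-30295 + 150) + 3219 = -30145 + 3219 = -26926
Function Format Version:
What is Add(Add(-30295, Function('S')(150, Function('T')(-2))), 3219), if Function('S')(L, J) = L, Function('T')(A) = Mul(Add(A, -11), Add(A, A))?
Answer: -26926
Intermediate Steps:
Function('T')(A) = Mul(2, A, Add(-11, A)) (Function('T')(A) = Mul(Add(-11, A), Mul(2, A)) = Mul(2, A, Add(-11, A)))
Add(Add(-30295, Function('S')(150, Function('T')(-2))), 3219) = Add(Add(-30295, 150), 3219) = Add(-30145, 3219) = -26926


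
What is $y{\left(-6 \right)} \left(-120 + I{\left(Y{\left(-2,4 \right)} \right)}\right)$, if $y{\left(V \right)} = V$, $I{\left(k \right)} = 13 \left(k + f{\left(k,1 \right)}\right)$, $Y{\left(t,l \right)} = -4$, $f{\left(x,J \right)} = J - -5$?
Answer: $564$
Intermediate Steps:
$f{\left(x,J \right)} = 5 + J$ ($f{\left(x,J \right)} = J + 5 = 5 + J$)
$I{\left(k \right)} = 78 + 13 k$ ($I{\left(k \right)} = 13 \left(k + \left(5 + 1\right)\right) = 13 \left(k + 6\right) = 13 \left(6 + k\right) = 78 + 13 k$)
$y{\left(-6 \right)} \left(-120 + I{\left(Y{\left(-2,4 \right)} \right)}\right) = - 6 \left(-120 + \left(78 + 13 \left(-4\right)\right)\right) = - 6 \left(-120 + \left(78 - 52\right)\right) = - 6 \left(-120 + 26\right) = \left(-6\right) \left(-94\right) = 564$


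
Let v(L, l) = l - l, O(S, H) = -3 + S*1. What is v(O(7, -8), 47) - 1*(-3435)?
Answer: 3435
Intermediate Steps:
O(S, H) = -3 + S
v(L, l) = 0
v(O(7, -8), 47) - 1*(-3435) = 0 - 1*(-3435) = 0 + 3435 = 3435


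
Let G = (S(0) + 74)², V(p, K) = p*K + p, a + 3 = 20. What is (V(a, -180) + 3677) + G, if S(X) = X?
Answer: 6110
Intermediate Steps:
a = 17 (a = -3 + 20 = 17)
V(p, K) = p + K*p (V(p, K) = K*p + p = p + K*p)
G = 5476 (G = (0 + 74)² = 74² = 5476)
(V(a, -180) + 3677) + G = (17*(1 - 180) + 3677) + 5476 = (17*(-179) + 3677) + 5476 = (-3043 + 3677) + 5476 = 634 + 5476 = 6110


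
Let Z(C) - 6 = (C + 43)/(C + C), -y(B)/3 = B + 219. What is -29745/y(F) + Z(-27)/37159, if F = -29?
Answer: 1989535871/38125134 ≈ 52.184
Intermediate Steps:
y(B) = -657 - 3*B (y(B) = -3*(B + 219) = -3*(219 + B) = -657 - 3*B)
Z(C) = 6 + (43 + C)/(2*C) (Z(C) = 6 + (C + 43)/(C + C) = 6 + (43 + C)/((2*C)) = 6 + (43 + C)*(1/(2*C)) = 6 + (43 + C)/(2*C))
-29745/y(F) + Z(-27)/37159 = -29745/(-657 - 3*(-29)) + ((½)*(43 + 13*(-27))/(-27))/37159 = -29745/(-657 + 87) + ((½)*(-1/27)*(43 - 351))*(1/37159) = -29745/(-570) + ((½)*(-1/27)*(-308))*(1/37159) = -29745*(-1/570) + (154/27)*(1/37159) = 1983/38 + 154/1003293 = 1989535871/38125134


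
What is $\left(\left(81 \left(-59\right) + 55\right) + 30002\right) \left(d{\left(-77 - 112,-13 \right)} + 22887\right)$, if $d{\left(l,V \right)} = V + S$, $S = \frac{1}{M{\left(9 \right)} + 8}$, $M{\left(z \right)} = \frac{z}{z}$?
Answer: $\frac{1734635342}{3} \approx 5.7821 \cdot 10^{8}$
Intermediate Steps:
$M{\left(z \right)} = 1$
$S = \frac{1}{9}$ ($S = \frac{1}{1 + 8} = \frac{1}{9} \approx 0.11111$)
$d{\left(l,V \right)} = \frac{1}{9} + V$ ($d{\left(l,V \right)} = V + \frac{1}{9} = \frac{1}{9} + V$)
$\left(\left(81 \left(-59\right) + 55\right) + 30002\right) \left(d{\left(-77 - 112,-13 \right)} + 22887\right) = \left(\left(81 \left(-59\right) + 55\right) + 30002\right) \left(\left(\frac{1}{9} - 13\right) + 22887\right) = \left(\left(-4779 + 55\right) + 30002\right) \left(- \frac{116}{9} + 22887\right) = \left(-4724 + 30002\right) \frac{205867}{9} = 25278 \cdot \frac{205867}{9} = \frac{1734635342}{3}$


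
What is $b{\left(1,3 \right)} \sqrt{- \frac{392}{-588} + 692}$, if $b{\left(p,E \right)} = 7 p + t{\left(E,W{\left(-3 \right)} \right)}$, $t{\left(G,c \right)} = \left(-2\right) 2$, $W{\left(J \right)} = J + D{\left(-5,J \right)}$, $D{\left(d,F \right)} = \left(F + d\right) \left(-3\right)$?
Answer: $\sqrt{6234} \approx 78.956$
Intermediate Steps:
$D{\left(d,F \right)} = - 3 F - 3 d$
$W{\left(J \right)} = 15 - 2 J$ ($W{\left(J \right)} = J - \left(-15 + 3 J\right) = 15 - 2 J$)
$t{\left(G,c \right)} = -4$
$b{\left(p,E \right)} = -4 + 7 p$ ($b{\left(p,E \right)} = 7 p - 4 = -4 + 7 p$)
$b{\left(1,3 \right)} \sqrt{- \frac{392}{-588} + 692} = \left(-4 + 7 \cdot 1\right) \sqrt{- \frac{392}{-588} + 692} = \left(-4 + 7\right) \sqrt{\left(-392\right) \left(- \frac{1}{588}\right) + 692} = 3 \sqrt{\frac{2}{3} + 692} = 3 \sqrt{\frac{2078}{3}} = 3 \frac{\sqrt{6234}}{3} = \sqrt{6234}$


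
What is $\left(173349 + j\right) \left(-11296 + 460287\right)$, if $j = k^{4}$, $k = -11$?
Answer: $84405818090$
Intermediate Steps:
$j = 14641$ ($j = \left(-11\right)^{4} = 14641$)
$\left(173349 + j\right) \left(-11296 + 460287\right) = \left(173349 + 14641\right) \left(-11296 + 460287\right) = 187990 \cdot 448991 = 84405818090$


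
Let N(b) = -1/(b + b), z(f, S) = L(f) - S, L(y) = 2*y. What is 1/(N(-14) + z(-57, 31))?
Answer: -28/4059 ≈ -0.0068983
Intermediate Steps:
z(f, S) = -S + 2*f (z(f, S) = 2*f - S = -S + 2*f)
N(b) = -1/(2*b)
1/(N(-14) + z(-57, 31)) = 1/(-½/(-14) + (-1*31 + 2*(-57))) = 1/(-½*(-1/14) + (-31 - 114)) = 1/(1/28 - 145) = 1/(-4059/28) = -28/4059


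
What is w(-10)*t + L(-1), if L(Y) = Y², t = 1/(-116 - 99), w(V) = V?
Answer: 45/43 ≈ 1.0465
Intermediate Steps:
t = -1/215 (t = 1/(-215) = -1/215 ≈ -0.0046512)
w(-10)*t + L(-1) = -10*(-1/215) + (-1)² = 2/43 + 1 = 45/43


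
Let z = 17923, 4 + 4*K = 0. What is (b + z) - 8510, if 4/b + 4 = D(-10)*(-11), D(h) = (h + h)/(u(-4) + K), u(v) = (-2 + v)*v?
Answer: 301239/32 ≈ 9413.7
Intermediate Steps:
K = -1 (K = -1 + (1/4)*0 = -1 + 0 = -1)
u(v) = v*(-2 + v)
D(h) = 2*h/23 (D(h) = (h + h)/(-4*(-2 - 4) - 1) = (2*h)/(-4*(-6) - 1) = (2*h)/(24 - 1) = (2*h)/23 = (2*h)*(1/23) = 2*h/23)
b = 23/32 (b = 4/(-4 + ((2/23)*(-10))*(-11)) = 4/(-4 - 20/23*(-11)) = 4/(-4 + 220/23) = 4/(128/23) = 4*(23/128) = 23/32 ≈ 0.71875)
(b + z) - 8510 = (23/32 + 17923) - 8510 = 573559/32 - 8510 = 301239/32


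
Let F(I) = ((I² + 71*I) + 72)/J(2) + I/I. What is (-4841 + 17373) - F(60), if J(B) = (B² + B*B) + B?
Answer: 58689/5 ≈ 11738.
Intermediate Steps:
J(B) = B + 2*B² (J(B) = (B² + B²) + B = 2*B² + B = B + 2*B²)
F(I) = 41/5 + I²/10 + 71*I/10 (F(I) = ((I² + 71*I) + 72)/((2*(1 + 2*2))) + I/I = (72 + I² + 71*I)/((2*(1 + 4))) + 1 = (72 + I² + 71*I)/((2*5)) + 1 = (72 + I² + 71*I)/10 + 1 = (72 + I² + 71*I)*(⅒) + 1 = (36/5 + I²/10 + 71*I/10) + 1 = 41/5 + I²/10 + 71*I/10)
(-4841 + 17373) - F(60) = (-4841 + 17373) - (41/5 + (⅒)*60² + (71/10)*60) = 12532 - (41/5 + (⅒)*3600 + 426) = 12532 - (41/5 + 360 + 426) = 12532 - 1*3971/5 = 12532 - 3971/5 = 58689/5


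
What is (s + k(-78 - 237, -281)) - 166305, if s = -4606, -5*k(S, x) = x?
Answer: -854274/5 ≈ -1.7085e+5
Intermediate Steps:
k(S, x) = -x/5
(s + k(-78 - 237, -281)) - 166305 = (-4606 - 1/5*(-281)) - 166305 = (-4606 + 281/5) - 166305 = -22749/5 - 166305 = -854274/5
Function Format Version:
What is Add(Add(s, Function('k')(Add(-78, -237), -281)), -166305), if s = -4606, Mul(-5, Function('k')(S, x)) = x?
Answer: Rational(-854274, 5) ≈ -1.7085e+5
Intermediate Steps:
Function('k')(S, x) = Mul(Rational(-1, 5), x)
Add(Add(s, Function('k')(Add(-78, -237), -281)), -166305) = Add(Add(-4606, Mul(Rational(-1, 5), -281)), -166305) = Add(Add(-4606, Rational(281, 5)), -166305) = Add(Rational(-22749, 5), -166305) = Rational(-854274, 5)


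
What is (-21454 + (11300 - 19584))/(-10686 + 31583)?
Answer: -29738/20897 ≈ -1.4231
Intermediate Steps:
(-21454 + (11300 - 19584))/(-10686 + 31583) = (-21454 - 8284)/20897 = -29738*1/20897 = -29738/20897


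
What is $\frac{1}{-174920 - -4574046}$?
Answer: $\frac{1}{4399126} \approx 2.2732 \cdot 10^{-7}$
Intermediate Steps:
$\frac{1}{-174920 - -4574046} = \frac{1}{-174920 + 4574046} = \frac{1}{4399126}$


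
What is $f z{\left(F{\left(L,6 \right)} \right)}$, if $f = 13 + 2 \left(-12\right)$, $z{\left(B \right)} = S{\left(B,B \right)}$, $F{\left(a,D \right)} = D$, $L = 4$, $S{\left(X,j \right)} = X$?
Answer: $-66$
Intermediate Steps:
$z{\left(B \right)} = B$
$f = -11$ ($f = 13 - 24 = -11$)
$f z{\left(F{\left(L,6 \right)} \right)} = \left(-11\right) 6 = -66$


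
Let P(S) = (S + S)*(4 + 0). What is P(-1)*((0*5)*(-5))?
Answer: 0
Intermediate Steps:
P(S) = 8*S (P(S) = (2*S)*4 = 8*S)
P(-1)*((0*5)*(-5)) = (8*(-1))*((0*5)*(-5)) = -0*(-5) = -8*0 = 0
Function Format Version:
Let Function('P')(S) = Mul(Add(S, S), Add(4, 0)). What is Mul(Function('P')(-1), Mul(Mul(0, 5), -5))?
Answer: 0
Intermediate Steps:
Function('P')(S) = Mul(8, S) (Function('P')(S) = Mul(Mul(2, S), 4) = Mul(8, S))
Mul(Function('P')(-1), Mul(Mul(0, 5), -5)) = Mul(Mul(8, -1), Mul(Mul(0, 5), -5)) = Mul(-8, Mul(0, -5)) = Mul(-8, 0) = 0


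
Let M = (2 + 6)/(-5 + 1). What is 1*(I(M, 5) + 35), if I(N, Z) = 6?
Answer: 41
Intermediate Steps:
M = -2 (M = 8/(-4) = 8*(-¼) = -2)
1*(I(M, 5) + 35) = 1*(6 + 35) = 1*41 = 41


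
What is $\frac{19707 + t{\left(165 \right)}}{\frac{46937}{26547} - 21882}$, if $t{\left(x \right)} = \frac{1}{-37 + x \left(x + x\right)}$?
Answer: $- \frac{28466799186624}{31606036833521} \approx -0.90068$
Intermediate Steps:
$t{\left(x \right)} = \frac{1}{-37 + 2 x^{2}}$ ($t{\left(x \right)} = \frac{1}{-37 + x 2 x} = \frac{1}{-37 + 2 x^{2}}$)
$\frac{19707 + t{\left(165 \right)}}{\frac{46937}{26547} - 21882} = \frac{19707 + \frac{1}{-37 + 2 \cdot 165^{2}}}{\frac{46937}{26547} - 21882} = \frac{19707 + \frac{1}{-37 + 2 \cdot 27225}}{46937 \cdot \frac{1}{26547} - 21882} = \frac{19707 + \frac{1}{-37 + 54450}}{\frac{46937}{26547} - 21882} = \frac{19707 + \frac{1}{54413}}{- \frac{580854517}{26547}} = \left(19707 + \frac{1}{54413}\right) \left(- \frac{26547}{580854517}\right) = \frac{1072316992}{54413} \left(- \frac{26547}{580854517}\right) = - \frac{28466799186624}{31606036833521}$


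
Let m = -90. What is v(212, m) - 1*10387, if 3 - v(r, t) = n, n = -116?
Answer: -10268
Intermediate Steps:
v(r, t) = 119 (v(r, t) = 3 - 1*(-116) = 3 + 116 = 119)
v(212, m) - 1*10387 = 119 - 1*10387 = 119 - 10387 = -10268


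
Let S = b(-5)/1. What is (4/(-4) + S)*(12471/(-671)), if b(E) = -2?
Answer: 37413/671 ≈ 55.757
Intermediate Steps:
S = -2 (S = -2/1 = -2*1 = -2)
(4/(-4) + S)*(12471/(-671)) = (4/(-4) - 2)*(12471/(-671)) = (4*(-¼) - 2)*(12471*(-1/671)) = (-1 - 2)*(-12471/671) = -3*(-12471/671) = 37413/671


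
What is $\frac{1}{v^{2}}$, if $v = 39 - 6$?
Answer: $\frac{1}{1089} \approx 0.00091827$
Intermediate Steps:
$v = 33$
$\frac{1}{v^{2}} = \frac{1}{33^{2}} = \frac{1}{1089}$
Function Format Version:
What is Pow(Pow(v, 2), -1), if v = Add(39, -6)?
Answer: Rational(1, 1089) ≈ 0.00091827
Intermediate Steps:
v = 33
Pow(Pow(v, 2), -1) = Pow(Pow(33, 2), -1) = Pow(1089, -1) = Rational(1, 1089)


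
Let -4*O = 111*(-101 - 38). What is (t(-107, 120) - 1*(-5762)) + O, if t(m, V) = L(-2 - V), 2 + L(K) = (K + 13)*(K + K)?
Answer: 144853/4 ≈ 36213.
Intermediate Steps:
L(K) = -2 + 2*K*(13 + K) (L(K) = -2 + (K + 13)*(K + K) = -2 + (13 + K)*(2*K) = -2 + 2*K*(13 + K))
t(m, V) = -54 - 26*V + 2*(-2 - V)² (t(m, V) = -2 + 2*(-2 - V)² + 26*(-2 - V) = -2 + 2*(-2 - V)² + (-52 - 26*V) = -54 - 26*V + 2*(-2 - V)²)
O = 15429/4 (O = -111*(-101 - 38)/4 = -111*(-139)/4 = -¼*(-15429) = 15429/4 ≈ 3857.3)
(t(-107, 120) - 1*(-5762)) + O = ((-46 - 18*120 + 2*120²) - 1*(-5762)) + 15429/4 = ((-46 - 2160 + 2*14400) + 5762) + 15429/4 = ((-46 - 2160 + 28800) + 5762) + 15429/4 = (26594 + 5762) + 15429/4 = 32356 + 15429/4 = 144853/4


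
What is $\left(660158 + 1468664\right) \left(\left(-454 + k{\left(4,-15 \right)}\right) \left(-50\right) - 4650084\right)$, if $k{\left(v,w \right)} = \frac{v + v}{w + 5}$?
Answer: $-9850791708768$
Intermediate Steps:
$k{\left(v,w \right)} = \frac{2 v}{5 + w}$
$\left(660158 + 1468664\right) \left(\left(-454 + k{\left(4,-15 \right)}\right) \left(-50\right) - 4650084\right) = \left(660158 + 1468664\right) \left(\left(-454 + 2 \cdot 4 \frac{1}{5 - 15}\right) \left(-50\right) - 4650084\right) = 2128822 \left(\left(-454 + 2 \cdot 4 \frac{1}{-10}\right) \left(-50\right) - 4650084\right) = 2128822 \left(\left(-454 + 2 \cdot 4 \left(- \frac{1}{10}\right)\right) \left(-50\right) - 4650084\right) = 2128822 \left(\left(-454 - \frac{4}{5}\right) \left(-50\right) - 4650084\right) = 2128822 \left(\left(- \frac{2274}{5}\right) \left(-50\right) - 4650084\right) = 2128822 \left(22740 - 4650084\right) = 2128822 \left(-4627344\right) = -9850791708768$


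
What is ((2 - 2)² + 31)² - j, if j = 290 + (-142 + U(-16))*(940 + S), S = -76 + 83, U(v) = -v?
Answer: 119993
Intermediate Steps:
S = 7
j = -119032 (j = 290 + (-142 - 1*(-16))*(940 + 7) = 290 + (-142 + 16)*947 = 290 - 126*947 = 290 - 119322 = -119032)
((2 - 2)² + 31)² - j = ((2 - 2)² + 31)² - 1*(-119032) = (0² + 31)² + 119032 = (0 + 31)² + 119032 = 31² + 119032 = 961 + 119032 = 119993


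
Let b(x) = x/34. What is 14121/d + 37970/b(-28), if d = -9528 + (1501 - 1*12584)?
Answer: -6652196042/144277 ≈ -46107.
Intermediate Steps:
d = -20611 (d = -9528 + (1501 - 12584) = -9528 - 11083 = -20611)
b(x) = x/34 (b(x) = x*(1/34) = x/34)
14121/d + 37970/b(-28) = 14121/(-20611) + 37970/(((1/34)*(-28))) = 14121*(-1/20611) + 37970/(-14/17) = -14121/20611 + 37970*(-17/14) = -14121/20611 - 322745/7 = -6652196042/144277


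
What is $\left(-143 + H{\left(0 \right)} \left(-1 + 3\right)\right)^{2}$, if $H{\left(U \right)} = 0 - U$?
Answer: $20449$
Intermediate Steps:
$H{\left(U \right)} = - U$
$\left(-143 + H{\left(0 \right)} \left(-1 + 3\right)\right)^{2} = \left(-143 + \left(-1\right) 0 \left(-1 + 3\right)\right)^{2} = \left(-143 + 0 \cdot 2\right)^{2} = \left(-143 + 0\right)^{2} = \left(-143\right)^{2} = 20449$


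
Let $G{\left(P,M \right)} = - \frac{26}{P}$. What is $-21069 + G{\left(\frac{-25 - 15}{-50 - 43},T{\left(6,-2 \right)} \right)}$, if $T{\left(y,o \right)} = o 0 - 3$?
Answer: $- \frac{422589}{20} \approx -21129.0$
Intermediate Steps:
$T{\left(y,o \right)} = -3$ ($T{\left(y,o \right)} = 0 - 3 = -3$)
$-21069 + G{\left(\frac{-25 - 15}{-50 - 43},T{\left(6,-2 \right)} \right)} = -21069 - \frac{26}{\left(-25 - 15\right) \frac{1}{-50 - 43}} = -21069 - \frac{26}{\left(-40\right) \frac{1}{-93}} = -21069 - \frac{26}{\left(-40\right) \left(- \frac{1}{93}\right)} = -21069 - \frac{26}{\frac{40}{93}} = -21069 - \frac{1209}{20} = - \frac{422589}{20}$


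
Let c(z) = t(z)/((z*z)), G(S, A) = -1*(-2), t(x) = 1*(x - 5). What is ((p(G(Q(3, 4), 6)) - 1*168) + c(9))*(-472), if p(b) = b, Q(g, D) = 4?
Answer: 6344624/81 ≈ 78329.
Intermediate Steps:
t(x) = -5 + x (t(x) = 1*(-5 + x) = -5 + x)
G(S, A) = 2
c(z) = (-5 + z)/z² (c(z) = (-5 + z)/((z*z)) = (-5 + z)/(z²) = (-5 + z)/z²)
((p(G(Q(3, 4), 6)) - 1*168) + c(9))*(-472) = ((2 - 1*168) + (-5 + 9)/9²)*(-472) = ((2 - 168) + (1/81)*4)*(-472) = (-166 + 4/81)*(-472) = -13442/81*(-472) = 6344624/81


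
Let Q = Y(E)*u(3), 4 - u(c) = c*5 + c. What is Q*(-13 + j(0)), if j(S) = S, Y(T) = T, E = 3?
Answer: 546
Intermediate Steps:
u(c) = 4 - 6*c (u(c) = 4 - (c*5 + c) = 4 - (5*c + c) = 4 - 6*c)
Q = -42 (Q = 3*(4 - 6*3) = 3*(4 - 18) = 3*(-14) = -42)
Q*(-13 + j(0)) = -42*(-13 + 0) = -42*(-13) = 546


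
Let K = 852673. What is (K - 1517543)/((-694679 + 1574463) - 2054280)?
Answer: 19555/34544 ≈ 0.56609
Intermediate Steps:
(K - 1517543)/((-694679 + 1574463) - 2054280) = (852673 - 1517543)/((-694679 + 1574463) - 2054280) = -664870/(879784 - 2054280) = -664870/(-1174496) = -664870*(-1/1174496) = 19555/34544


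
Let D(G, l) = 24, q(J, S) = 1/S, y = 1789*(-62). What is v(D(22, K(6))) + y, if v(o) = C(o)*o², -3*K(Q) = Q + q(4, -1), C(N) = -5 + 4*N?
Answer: -58502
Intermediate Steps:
y = -110918
K(Q) = ⅓ - Q/3 (K(Q) = -(Q + 1/(-1))/3 = -(Q - 1)/3 = -(-1 + Q)/3 = ⅓ - Q/3)
v(o) = o²*(-5 + 4*o) (v(o) = (-5 + 4*o)*o² = o²*(-5 + 4*o))
v(D(22, K(6))) + y = 24²*(-5 + 4*24) - 110918 = 576*(-5 + 96) - 110918 = 576*91 - 110918 = 52416 - 110918 = -58502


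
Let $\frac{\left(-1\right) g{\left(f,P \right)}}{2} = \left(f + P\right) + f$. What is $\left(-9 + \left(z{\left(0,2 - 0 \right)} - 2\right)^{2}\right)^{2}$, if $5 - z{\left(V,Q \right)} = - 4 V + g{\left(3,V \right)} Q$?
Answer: $518400$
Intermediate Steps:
$g{\left(f,P \right)} = - 4 f - 2 P$ ($g{\left(f,P \right)} = - 2 \left(\left(f + P\right) + f\right) = - 2 \left(\left(P + f\right) + f\right) = - 2 \left(P + 2 f\right) = - 4 f - 2 P$)
$z{\left(V,Q \right)} = 5 + 4 V - Q \left(-12 - 2 V\right)$ ($z{\left(V,Q \right)} = 5 - \left(- 4 V + \left(\left(-4\right) 3 - 2 V\right) Q\right) = 5 - \left(- 4 V + \left(-12 - 2 V\right) Q\right) = 5 - \left(- 4 V + Q \left(-12 - 2 V\right)\right) = 5 + 4 V - Q \left(-12 - 2 V\right)$)
$\left(-9 + \left(z{\left(0,2 - 0 \right)} - 2\right)^{2}\right)^{2} = \left(-9 + \left(\left(5 + 4 \cdot 0 + 2 \left(2 - 0\right) \left(6 + 0\right)\right) - 2\right)^{2}\right)^{2} = \left(-9 + \left(\left(5 + 0 + 2 \left(2 + 0\right) 6\right) - 2\right)^{2}\right)^{2} = \left(-9 + \left(\left(5 + 0 + 2 \cdot 2 \cdot 6\right) - 2\right)^{2}\right)^{2} = \left(-9 + \left(\left(5 + 0 + 24\right) - 2\right)^{2}\right)^{2} = \left(-9 + \left(29 - 2\right)^{2}\right)^{2} = \left(-9 + 27^{2}\right)^{2} = \left(-9 + 729\right)^{2} = 720^{2} = 518400$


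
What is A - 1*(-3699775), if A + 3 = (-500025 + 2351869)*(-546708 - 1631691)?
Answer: -4034051417984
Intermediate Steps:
A = -4034055117759 (A = -3 + (-500025 + 2351869)*(-546708 - 1631691) = -3 + 1851844*(-2178399) = -3 - 4034055117756 = -4034055117759)
A - 1*(-3699775) = -4034055117759 - 1*(-3699775) = -4034055117759 + 3699775 = -4034051417984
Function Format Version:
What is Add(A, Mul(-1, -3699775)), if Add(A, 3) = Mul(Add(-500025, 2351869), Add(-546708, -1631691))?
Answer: -4034051417984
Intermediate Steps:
A = -4034055117759 (A = Add(-3, Mul(Add(-500025, 2351869), Add(-546708, -1631691))) = Add(-3, Mul(1851844, -2178399)) = Add(-3, -4034055117756) = -4034055117759)
Add(A, Mul(-1, -3699775)) = Add(-4034055117759, Mul(-1, -3699775)) = Add(-4034055117759, 3699775) = -4034051417984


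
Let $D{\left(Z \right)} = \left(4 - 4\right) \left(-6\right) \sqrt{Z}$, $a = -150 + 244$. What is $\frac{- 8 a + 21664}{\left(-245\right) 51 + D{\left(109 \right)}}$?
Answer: $- \frac{20912}{12495} \approx -1.6736$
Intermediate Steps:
$a = 94$
$D{\left(Z \right)} = 0$ ($D{\left(Z \right)} = 0 \left(-6\right) \sqrt{Z} = 0 \sqrt{Z} = 0$)
$\frac{- 8 a + 21664}{\left(-245\right) 51 + D{\left(109 \right)}} = \frac{\left(-8\right) 94 + 21664}{\left(-245\right) 51 + 0} = \frac{-752 + 21664}{-12495 + 0} = \frac{20912}{-12495} = 20912 \left(- \frac{1}{12495}\right) = - \frac{20912}{12495}$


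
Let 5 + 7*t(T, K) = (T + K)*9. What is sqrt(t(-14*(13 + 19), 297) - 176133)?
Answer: I*sqrt(8640065)/7 ≈ 419.91*I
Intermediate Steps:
t(T, K) = -5/7 + 9*K/7 + 9*T/7 (t(T, K) = -5/7 + ((T + K)*9)/7 = -5/7 + ((K + T)*9)/7 = -5/7 + (9*K + 9*T)/7 = -5/7 + (9*K/7 + 9*T/7) = -5/7 + 9*K/7 + 9*T/7)
sqrt(t(-14*(13 + 19), 297) - 176133) = sqrt((-5/7 + (9/7)*297 + 9*(-14*(13 + 19))/7) - 176133) = sqrt((-5/7 + 2673/7 + 9*(-14*32)/7) - 176133) = sqrt((-5/7 + 2673/7 + (9/7)*(-448)) - 176133) = sqrt((-5/7 + 2673/7 - 576) - 176133) = sqrt(-1364/7 - 176133) = sqrt(-1234295/7) = I*sqrt(8640065)/7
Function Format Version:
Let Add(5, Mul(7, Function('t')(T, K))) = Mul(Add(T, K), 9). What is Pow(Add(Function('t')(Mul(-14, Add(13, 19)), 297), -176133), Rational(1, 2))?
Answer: Mul(Rational(1, 7), I, Pow(8640065, Rational(1, 2))) ≈ Mul(419.91, I)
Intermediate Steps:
Function('t')(T, K) = Add(Rational(-5, 7), Mul(Rational(9, 7), K), Mul(Rational(9, 7), T)) (Function('t')(T, K) = Add(Rational(-5, 7), Mul(Rational(1, 7), Mul(Add(T, K), 9))) = Add(Rational(-5, 7), Mul(Rational(1, 7), Mul(Add(K, T), 9))) = Add(Rational(-5, 7), Mul(Rational(1, 7), Add(Mul(9, K), Mul(9, T)))) = Add(Rational(-5, 7), Add(Mul(Rational(9, 7), K), Mul(Rational(9, 7), T))) = Add(Rational(-5, 7), Mul(Rational(9, 7), K), Mul(Rational(9, 7), T)))
Pow(Add(Function('t')(Mul(-14, Add(13, 19)), 297), -176133), Rational(1, 2)) = Pow(Add(Add(Rational(-5, 7), Mul(Rational(9, 7), 297), Mul(Rational(9, 7), Mul(-14, Add(13, 19)))), -176133), Rational(1, 2)) = Pow(Add(Add(Rational(-5, 7), Rational(2673, 7), Mul(Rational(9, 7), Mul(-14, 32))), -176133), Rational(1, 2)) = Pow(Add(Add(Rational(-5, 7), Rational(2673, 7), Mul(Rational(9, 7), -448)), -176133), Rational(1, 2)) = Pow(Add(Add(Rational(-5, 7), Rational(2673, 7), -576), -176133), Rational(1, 2)) = Pow(Add(Rational(-1364, 7), -176133), Rational(1, 2)) = Pow(Rational(-1234295, 7), Rational(1, 2)) = Mul(Rational(1, 7), I, Pow(8640065, Rational(1, 2)))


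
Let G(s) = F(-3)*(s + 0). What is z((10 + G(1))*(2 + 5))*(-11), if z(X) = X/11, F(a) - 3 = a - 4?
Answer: -42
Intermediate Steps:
F(a) = -1 + a (F(a) = 3 + (a - 4) = 3 + (-4 + a) = -1 + a)
G(s) = -4*s (G(s) = (-1 - 3)*(s + 0) = -4*s)
z(X) = X/11 (z(X) = X*(1/11) = X/11)
z((10 + G(1))*(2 + 5))*(-11) = (((10 - 4*1)*(2 + 5))/11)*(-11) = (((10 - 4)*7)/11)*(-11) = ((6*7)/11)*(-11) = ((1/11)*42)*(-11) = (42/11)*(-11) = -42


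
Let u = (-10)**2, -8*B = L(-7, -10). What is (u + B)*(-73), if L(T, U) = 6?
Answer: -28981/4 ≈ -7245.3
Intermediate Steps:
B = -3/4 (B = -1/8*6 = -3/4 ≈ -0.75000)
u = 100
(u + B)*(-73) = (100 - 3/4)*(-73) = (397/4)*(-73) = -28981/4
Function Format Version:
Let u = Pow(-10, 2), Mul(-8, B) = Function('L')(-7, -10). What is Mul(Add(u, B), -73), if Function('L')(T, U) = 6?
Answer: Rational(-28981, 4) ≈ -7245.3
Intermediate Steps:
B = Rational(-3, 4) (B = Mul(Rational(-1, 8), 6) = Rational(-3, 4) ≈ -0.75000)
u = 100
Mul(Add(u, B), -73) = Mul(Add(100, Rational(-3, 4)), -73) = Mul(Rational(397, 4), -73) = Rational(-28981, 4)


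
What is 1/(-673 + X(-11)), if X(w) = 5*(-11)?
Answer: -1/728 ≈ -0.0013736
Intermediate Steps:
X(w) = -55
1/(-673 + X(-11)) = 1/(-673 - 55) = 1/(-728) = -1/728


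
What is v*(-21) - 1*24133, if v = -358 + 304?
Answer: -22999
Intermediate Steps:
v = -54
v*(-21) - 1*24133 = -54*(-21) - 1*24133 = 1134 - 24133 = -22999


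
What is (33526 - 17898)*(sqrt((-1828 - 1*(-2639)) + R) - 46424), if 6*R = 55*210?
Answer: -725514272 + 187536*sqrt(19) ≈ -7.2470e+8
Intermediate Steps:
R = 1925 (R = (55*210)/6 = (1/6)*11550 = 1925)
(33526 - 17898)*(sqrt((-1828 - 1*(-2639)) + R) - 46424) = (33526 - 17898)*(sqrt((-1828 - 1*(-2639)) + 1925) - 46424) = 15628*(sqrt((-1828 + 2639) + 1925) - 46424) = 15628*(sqrt(811 + 1925) - 46424) = 15628*(sqrt(2736) - 46424) = 15628*(12*sqrt(19) - 46424) = 15628*(-46424 + 12*sqrt(19)) = -725514272 + 187536*sqrt(19)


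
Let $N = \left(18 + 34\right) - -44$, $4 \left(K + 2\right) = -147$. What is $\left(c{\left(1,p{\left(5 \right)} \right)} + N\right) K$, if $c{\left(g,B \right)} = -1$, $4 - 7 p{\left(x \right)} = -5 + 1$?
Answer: $- \frac{14725}{4} \approx -3681.3$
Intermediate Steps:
$p{\left(x \right)} = \frac{8}{7}$ ($p{\left(x \right)} = \frac{4}{7} - \frac{-5 + 1}{7} = \frac{4}{7} - - \frac{4}{7} = \frac{4}{7} + \frac{4}{7} = \frac{8}{7}$)
$K = - \frac{155}{4}$ ($K = -2 + \frac{1}{4} \left(-147\right) = -2 - \frac{147}{4} = - \frac{155}{4} \approx -38.75$)
$N = 96$ ($N = 52 + 44 = 96$)
$\left(c{\left(1,p{\left(5 \right)} \right)} + N\right) K = \left(-1 + 96\right) \left(- \frac{155}{4}\right) = 95 \left(- \frac{155}{4}\right) = - \frac{14725}{4}$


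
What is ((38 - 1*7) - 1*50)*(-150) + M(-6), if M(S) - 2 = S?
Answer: 2846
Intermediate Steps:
M(S) = 2 + S
((38 - 1*7) - 1*50)*(-150) + M(-6) = ((38 - 1*7) - 1*50)*(-150) + (2 - 6) = ((38 - 7) - 50)*(-150) - 4 = (31 - 50)*(-150) - 4 = -19*(-150) - 4 = 2850 - 4 = 2846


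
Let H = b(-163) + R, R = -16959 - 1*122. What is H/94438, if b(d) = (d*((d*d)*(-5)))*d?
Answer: -1764787943/47219 ≈ -37375.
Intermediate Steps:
R = -17081 (R = -16959 - 122 = -17081)
b(d) = -5*d⁴ (b(d) = (d*(d²*(-5)))*d = (d*(-5*d²))*d = (-5*d³)*d = -5*d⁴)
H = -3529575886 (H = -5*(-163)⁴ - 17081 = -5*705911761 - 17081 = -3529558805 - 17081 = -3529575886)
H/94438 = -3529575886/94438 = -3529575886*1/94438 = -1764787943/47219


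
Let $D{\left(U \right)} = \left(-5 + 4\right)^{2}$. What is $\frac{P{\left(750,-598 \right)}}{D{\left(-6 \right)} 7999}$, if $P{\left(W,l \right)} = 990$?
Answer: $\frac{990}{7999} \approx 0.12377$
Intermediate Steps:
$D{\left(U \right)} = 1$ ($D{\left(U \right)} = \left(-1\right)^{2} = 1$)
$\frac{P{\left(750,-598 \right)}}{D{\left(-6 \right)} 7999} = \frac{990}{1 \cdot 7999} = \frac{990}{7999}$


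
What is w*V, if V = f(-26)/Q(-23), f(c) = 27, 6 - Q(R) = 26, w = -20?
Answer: 27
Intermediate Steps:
Q(R) = -20 (Q(R) = 6 - 1*26 = 6 - 26 = -20)
V = -27/20 (V = 27/(-20) = 27*(-1/20) = -27/20 ≈ -1.3500)
w*V = -20*(-27/20) = 27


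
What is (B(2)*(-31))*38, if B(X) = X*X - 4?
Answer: 0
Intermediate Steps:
B(X) = -4 + X² (B(X) = X² - 4 = -4 + X²)
(B(2)*(-31))*38 = ((-4 + 2²)*(-31))*38 = ((-4 + 4)*(-31))*38 = (0*(-31))*38 = 0*38 = 0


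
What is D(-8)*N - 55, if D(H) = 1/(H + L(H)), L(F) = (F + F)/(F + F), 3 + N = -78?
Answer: -304/7 ≈ -43.429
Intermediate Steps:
N = -81 (N = -3 - 78 = -81)
L(F) = 1 (L(F) = (2*F)/((2*F)) = (2*F)*(1/(2*F)) = 1)
D(H) = 1/(1 + H) (D(H) = 1/(H + 1) = 1/(1 + H))
D(-8)*N - 55 = -81/(1 - 8) - 55 = -81/(-7) - 55 = -⅐*(-81) - 55 = 81/7 - 55 = -304/7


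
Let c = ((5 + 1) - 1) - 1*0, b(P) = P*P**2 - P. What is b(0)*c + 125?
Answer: 125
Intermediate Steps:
b(P) = P**3 - P
c = 5 (c = (6 - 1) + 0 = 5 + 0 = 5)
b(0)*c + 125 = (0**3 - 1*0)*5 + 125 = (0 + 0)*5 + 125 = 0*5 + 125 = 0 + 125 = 125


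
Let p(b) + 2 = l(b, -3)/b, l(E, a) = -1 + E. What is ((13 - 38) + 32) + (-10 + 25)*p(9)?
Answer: -29/3 ≈ -9.6667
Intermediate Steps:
p(b) = -2 + (-1 + b)/b
((13 - 38) + 32) + (-10 + 25)*p(9) = ((13 - 38) + 32) + (-10 + 25)*((-1 - 1*9)/9) = (-25 + 32) + 15*((-1 - 9)/9) = 7 + 15*((⅑)*(-10)) = 7 + 15*(-10/9) = 7 - 50/3 = -29/3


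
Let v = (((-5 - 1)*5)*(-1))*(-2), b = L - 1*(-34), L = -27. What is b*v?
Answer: -420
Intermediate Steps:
b = 7 (b = -27 - 1*(-34) = -27 + 34 = 7)
v = -60 (v = (-6*5*(-1))*(-2) = -30*(-1)*(-2) = 30*(-2) = -60)
b*v = 7*(-60) = -420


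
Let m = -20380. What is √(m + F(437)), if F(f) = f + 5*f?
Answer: I*√17758 ≈ 133.26*I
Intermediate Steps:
F(f) = 6*f
√(m + F(437)) = √(-20380 + 6*437) = √(-20380 + 2622) = √(-17758) = I*√17758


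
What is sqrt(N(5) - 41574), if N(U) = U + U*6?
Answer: I*sqrt(41539) ≈ 203.81*I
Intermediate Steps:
N(U) = 7*U (N(U) = U + 6*U = 7*U)
sqrt(N(5) - 41574) = sqrt(7*5 - 41574) = sqrt(35 - 41574) = sqrt(-41539) = I*sqrt(41539)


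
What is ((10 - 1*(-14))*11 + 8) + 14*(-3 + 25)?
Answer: 580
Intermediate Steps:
((10 - 1*(-14))*11 + 8) + 14*(-3 + 25) = ((10 + 14)*11 + 8) + 14*22 = (24*11 + 8) + 308 = (264 + 8) + 308 = 272 + 308 = 580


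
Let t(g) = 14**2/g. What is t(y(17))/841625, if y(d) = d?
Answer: 196/14307625 ≈ 1.3699e-5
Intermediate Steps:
t(g) = 196/g
t(y(17))/841625 = (196/17)/841625 = (196*(1/17))*(1/841625) = (196/17)*(1/841625) = 196/14307625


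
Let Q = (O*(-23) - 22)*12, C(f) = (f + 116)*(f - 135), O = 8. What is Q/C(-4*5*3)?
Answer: 103/455 ≈ 0.22637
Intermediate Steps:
C(f) = (-135 + f)*(116 + f) (C(f) = (116 + f)*(-135 + f) = (-135 + f)*(116 + f))
Q = -2472 (Q = (8*(-23) - 22)*12 = (-184 - 22)*12 = -206*12 = -2472)
Q/C(-4*5*3) = -2472/(-15660 + (-4*5*3)**2 - 19*(-4*5)*3) = -2472/(-15660 + (-20*3)**2 - (-380)*3) = -2472/(-15660 + (-60)**2 - 19*(-60)) = -2472/(-15660 + 3600 + 1140) = -2472/(-10920) = -2472*(-1/10920) = 103/455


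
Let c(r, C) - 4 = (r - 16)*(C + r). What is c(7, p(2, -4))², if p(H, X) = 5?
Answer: 10816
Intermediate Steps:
c(r, C) = 4 + (-16 + r)*(C + r) (c(r, C) = 4 + (r - 16)*(C + r) = 4 + (-16 + r)*(C + r))
c(7, p(2, -4))² = (4 + 7² - 16*5 - 16*7 + 5*7)² = (4 + 49 - 80 - 112 + 35)² = (-104)² = 10816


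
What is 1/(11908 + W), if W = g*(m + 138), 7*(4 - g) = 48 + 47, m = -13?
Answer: 7/74981 ≈ 9.3357e-5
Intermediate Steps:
g = -67/7 (g = 4 - (48 + 47)/7 = 4 - ⅐*95 = 4 - 95/7 = -67/7 ≈ -9.5714)
W = -8375/7 (W = -67*(-13 + 138)/7 = -67/7*125 = -8375/7 ≈ -1196.4)
1/(11908 + W) = 1/(11908 - 8375/7) = 1/(74981/7) = 7/74981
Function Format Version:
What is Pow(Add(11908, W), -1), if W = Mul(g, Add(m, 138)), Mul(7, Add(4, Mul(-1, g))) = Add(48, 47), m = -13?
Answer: Rational(7, 74981) ≈ 9.3357e-5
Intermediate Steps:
g = Rational(-67, 7) (g = Add(4, Mul(Rational(-1, 7), Add(48, 47))) = Add(4, Mul(Rational(-1, 7), 95)) = Add(4, Rational(-95, 7)) = Rational(-67, 7) ≈ -9.5714)
W = Rational(-8375, 7) (W = Mul(Rational(-67, 7), Add(-13, 138)) = Mul(Rational(-67, 7), 125) = Rational(-8375, 7) ≈ -1196.4)
Pow(Add(11908, W), -1) = Pow(Add(11908, Rational(-8375, 7)), -1) = Pow(Rational(74981, 7), -1) = Rational(7, 74981)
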